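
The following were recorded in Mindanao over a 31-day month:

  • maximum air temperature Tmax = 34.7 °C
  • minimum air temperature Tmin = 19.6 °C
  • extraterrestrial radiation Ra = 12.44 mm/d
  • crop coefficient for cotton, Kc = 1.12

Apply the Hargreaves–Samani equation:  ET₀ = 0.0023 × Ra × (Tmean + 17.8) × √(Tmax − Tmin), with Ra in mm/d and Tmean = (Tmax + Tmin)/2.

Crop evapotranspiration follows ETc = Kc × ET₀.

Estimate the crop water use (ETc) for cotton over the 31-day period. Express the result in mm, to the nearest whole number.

174 mm

Tmean = (34.7 + 19.6)/2 = 27.15 °C
ET₀ = 0.0023 × 12.44 × (27.15 + 17.8) × √15.1 = 0.0023 × 12.44 × 44.95 × 3.8859 = 4.9977 mm/d
ETc = Kc × ET₀ = 1.12 × 4.9977 = 5.5974 mm/d
Over 31 days: 5.5974 × 31 = 173.519 mm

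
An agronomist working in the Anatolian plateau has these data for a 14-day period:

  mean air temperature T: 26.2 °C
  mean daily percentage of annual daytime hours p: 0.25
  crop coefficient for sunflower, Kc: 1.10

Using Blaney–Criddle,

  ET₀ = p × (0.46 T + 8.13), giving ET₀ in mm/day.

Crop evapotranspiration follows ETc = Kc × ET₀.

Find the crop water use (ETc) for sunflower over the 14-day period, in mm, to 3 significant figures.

77.7 mm

ET₀ = 0.25 × (0.46 × 26.2 + 8.13) = 0.25 × 20.182 = 5.0455 mm/d
ETc = Kc × ET₀ = 1.10 × 5.0455 = 5.5501 mm/d
Over 14 days: 5.5501 × 14 = 77.701 mm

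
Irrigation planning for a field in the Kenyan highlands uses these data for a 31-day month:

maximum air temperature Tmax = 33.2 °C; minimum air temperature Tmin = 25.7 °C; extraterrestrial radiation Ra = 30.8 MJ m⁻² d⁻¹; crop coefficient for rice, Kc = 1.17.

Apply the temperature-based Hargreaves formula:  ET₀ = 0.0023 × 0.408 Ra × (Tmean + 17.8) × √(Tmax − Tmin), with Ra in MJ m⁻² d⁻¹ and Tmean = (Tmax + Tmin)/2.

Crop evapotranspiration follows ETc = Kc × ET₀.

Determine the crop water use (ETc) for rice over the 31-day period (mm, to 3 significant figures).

Tmean = (33.2 + 25.7)/2 = 29.45 °C
0.408 Ra = 0.408 × 30.8 = 12.5664 mm/d equivalent
ET₀ = 0.0023 × 12.5664 × (29.45 + 17.8) × √7.5 = 0.0023 × 12.5664 × 47.25 × 2.7386 = 3.7400 mm/d
ETc = Kc × ET₀ = 1.17 × 3.7400 = 4.3758 mm/d
Over 31 days: 4.3758 × 31 = 135.650 mm

136 mm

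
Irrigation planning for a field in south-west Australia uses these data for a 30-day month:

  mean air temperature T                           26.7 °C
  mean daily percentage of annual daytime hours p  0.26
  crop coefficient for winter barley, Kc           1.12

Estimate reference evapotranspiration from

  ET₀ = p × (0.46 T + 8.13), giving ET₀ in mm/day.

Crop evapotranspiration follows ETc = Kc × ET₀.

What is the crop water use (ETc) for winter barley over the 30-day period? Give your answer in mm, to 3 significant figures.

ET₀ = 0.26 × (0.46 × 26.7 + 8.13) = 0.26 × 20.412 = 5.3071 mm/d
ETc = Kc × ET₀ = 1.12 × 5.3071 = 5.9440 mm/d
Over 30 days: 5.9440 × 30 = 178.320 mm

178 mm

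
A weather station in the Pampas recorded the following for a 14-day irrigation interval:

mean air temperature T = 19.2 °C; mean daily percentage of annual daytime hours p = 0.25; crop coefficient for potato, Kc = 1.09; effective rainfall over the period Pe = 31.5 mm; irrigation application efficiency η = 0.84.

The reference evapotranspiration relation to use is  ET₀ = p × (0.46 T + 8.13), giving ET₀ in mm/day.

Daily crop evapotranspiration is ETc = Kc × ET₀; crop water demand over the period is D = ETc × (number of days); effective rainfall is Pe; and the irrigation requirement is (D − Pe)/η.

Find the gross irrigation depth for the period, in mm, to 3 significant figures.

ET₀ = 0.25 × (0.46 × 19.2 + 8.13) = 0.25 × 16.962 = 4.2405 mm/d
ETc = Kc × ET₀ = 1.09 × 4.2405 = 4.6221 mm/d
Crop demand D = ETc × 14 d = 4.6221 × 14 = 64.709 mm
D − Pe = 64.709 − 31.5 = 33.209 mm
Gross irrigation = 33.209 / 0.84 = 39.535 mm

39.5 mm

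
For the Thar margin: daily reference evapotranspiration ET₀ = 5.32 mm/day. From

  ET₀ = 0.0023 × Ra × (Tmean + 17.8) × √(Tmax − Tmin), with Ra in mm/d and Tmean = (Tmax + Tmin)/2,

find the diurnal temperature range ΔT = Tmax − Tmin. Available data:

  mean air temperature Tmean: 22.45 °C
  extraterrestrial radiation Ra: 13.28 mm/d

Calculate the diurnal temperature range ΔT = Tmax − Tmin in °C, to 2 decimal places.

18.73 °C

√ΔT = ET₀ / [0.0023 × Ra × (Tmean+17.8)] = 5.32 / (0.0023 × 13.28 × 40.25) = 4.3273
ΔT = 4.3273² = 18.726 °C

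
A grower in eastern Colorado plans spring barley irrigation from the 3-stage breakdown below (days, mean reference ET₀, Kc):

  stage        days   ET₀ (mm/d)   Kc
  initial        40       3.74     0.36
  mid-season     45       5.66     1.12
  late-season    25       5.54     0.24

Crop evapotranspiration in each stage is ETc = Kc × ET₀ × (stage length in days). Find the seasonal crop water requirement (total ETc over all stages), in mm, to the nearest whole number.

initial: 0.36 × 3.74 × 40 = 53.86 mm
mid-season: 1.12 × 5.66 × 45 = 285.26 mm
late-season: 0.24 × 5.54 × 25 = 33.24 mm
Seasonal total = 372.36 mm

372 mm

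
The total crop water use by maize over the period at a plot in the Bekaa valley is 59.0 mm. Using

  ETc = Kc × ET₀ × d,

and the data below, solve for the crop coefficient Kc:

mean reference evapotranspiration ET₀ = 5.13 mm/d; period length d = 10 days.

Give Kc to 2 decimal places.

1.15

ETc = Kc × ET₀ × d  ⇒  Kc = ETc / (ET₀ × d)
Kc = 59.0 / (5.13 × 10) = 59.0 / 51.30 = 1.1501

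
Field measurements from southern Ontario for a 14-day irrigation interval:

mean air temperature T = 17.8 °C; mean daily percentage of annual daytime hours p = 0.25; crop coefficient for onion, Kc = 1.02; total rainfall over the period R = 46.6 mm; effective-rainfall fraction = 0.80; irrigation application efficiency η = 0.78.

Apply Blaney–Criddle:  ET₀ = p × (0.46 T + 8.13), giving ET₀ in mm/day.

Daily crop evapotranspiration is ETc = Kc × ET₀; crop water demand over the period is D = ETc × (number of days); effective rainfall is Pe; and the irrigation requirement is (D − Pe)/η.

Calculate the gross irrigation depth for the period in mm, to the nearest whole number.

27 mm

ET₀ = 0.25 × (0.46 × 17.8 + 8.13) = 0.25 × 16.318 = 4.0795 mm/d
ETc = Kc × ET₀ = 1.02 × 4.0795 = 4.1611 mm/d
Crop demand D = ETc × 14 d = 4.1611 × 14 = 58.255 mm
Pe = 0.80 × 46.6 = 37.280 mm
D − Pe = 58.255 − 37.280 = 20.975 mm
Gross irrigation = 20.975 / 0.78 = 26.891 mm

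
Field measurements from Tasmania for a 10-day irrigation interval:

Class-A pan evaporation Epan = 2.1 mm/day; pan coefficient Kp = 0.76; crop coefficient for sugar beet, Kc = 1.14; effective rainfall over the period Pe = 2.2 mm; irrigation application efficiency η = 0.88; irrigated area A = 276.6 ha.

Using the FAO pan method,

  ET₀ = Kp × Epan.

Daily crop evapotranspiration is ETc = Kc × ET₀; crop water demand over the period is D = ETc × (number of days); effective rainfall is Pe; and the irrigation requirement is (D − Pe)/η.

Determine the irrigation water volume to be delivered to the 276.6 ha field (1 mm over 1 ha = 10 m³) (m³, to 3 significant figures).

ET₀ = 0.76 × 2.1 = 1.5960 mm/d
ETc = Kc × ET₀ = 1.14 × 1.5960 = 1.8194 mm/d
Crop demand D = ETc × 10 d = 1.8194 × 10 = 18.194 mm
D − Pe = 18.194 − 2.2 = 15.994 mm
Gross irrigation = 15.994 / 0.88 = 18.175 mm
Volume = 18.175 mm × 276.6 ha × 10 = 50272.1 m³

50300 m³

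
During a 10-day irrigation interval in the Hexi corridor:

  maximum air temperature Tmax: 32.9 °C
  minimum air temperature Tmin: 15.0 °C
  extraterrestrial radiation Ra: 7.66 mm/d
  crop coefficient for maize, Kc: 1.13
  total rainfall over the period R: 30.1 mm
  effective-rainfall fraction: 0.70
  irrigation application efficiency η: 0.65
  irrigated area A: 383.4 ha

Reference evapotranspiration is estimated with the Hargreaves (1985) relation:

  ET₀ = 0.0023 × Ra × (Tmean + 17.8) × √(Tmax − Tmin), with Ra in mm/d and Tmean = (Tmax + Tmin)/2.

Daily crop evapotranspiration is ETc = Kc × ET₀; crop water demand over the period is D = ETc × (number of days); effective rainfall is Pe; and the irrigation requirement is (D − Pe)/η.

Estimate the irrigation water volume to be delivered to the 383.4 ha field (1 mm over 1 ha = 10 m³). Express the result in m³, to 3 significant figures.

Tmean = (32.9 + 15.0)/2 = 23.95 °C
ET₀ = 0.0023 × 7.66 × (23.95 + 17.8) × √17.9 = 0.0023 × 7.66 × 41.75 × 4.2308 = 3.1120 mm/d
ETc = Kc × ET₀ = 1.13 × 3.1120 = 3.5166 mm/d
Crop demand D = ETc × 10 d = 3.5166 × 10 = 35.166 mm
Pe = 0.70 × 30.1 = 21.070 mm
D − Pe = 35.166 − 21.070 = 14.096 mm
Gross irrigation = 14.096 / 0.65 = 21.686 mm
Volume = 21.686 mm × 383.4 ha × 10 = 83144.1 m³

83100 m³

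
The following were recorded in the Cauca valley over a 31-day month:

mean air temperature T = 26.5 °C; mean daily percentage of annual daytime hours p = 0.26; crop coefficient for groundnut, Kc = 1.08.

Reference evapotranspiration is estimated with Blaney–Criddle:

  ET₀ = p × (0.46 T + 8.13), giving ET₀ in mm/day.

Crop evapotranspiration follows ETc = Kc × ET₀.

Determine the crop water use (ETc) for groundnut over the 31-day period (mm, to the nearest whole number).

ET₀ = 0.26 × (0.46 × 26.5 + 8.13) = 0.26 × 20.320 = 5.2832 mm/d
ETc = Kc × ET₀ = 1.08 × 5.2832 = 5.7059 mm/d
Over 31 days: 5.7059 × 31 = 176.883 mm

177 mm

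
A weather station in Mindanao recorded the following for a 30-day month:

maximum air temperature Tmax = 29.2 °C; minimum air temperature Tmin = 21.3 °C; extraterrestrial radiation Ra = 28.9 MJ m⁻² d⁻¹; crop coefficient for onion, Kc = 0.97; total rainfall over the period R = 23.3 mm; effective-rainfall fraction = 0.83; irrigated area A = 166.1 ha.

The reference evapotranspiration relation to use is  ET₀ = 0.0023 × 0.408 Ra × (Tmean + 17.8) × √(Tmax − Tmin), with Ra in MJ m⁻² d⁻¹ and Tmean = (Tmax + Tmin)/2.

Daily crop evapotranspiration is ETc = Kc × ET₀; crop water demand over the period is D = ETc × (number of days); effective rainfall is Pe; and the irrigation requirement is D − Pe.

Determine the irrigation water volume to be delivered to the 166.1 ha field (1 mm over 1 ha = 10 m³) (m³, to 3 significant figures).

Tmean = (29.2 + 21.3)/2 = 25.25 °C
0.408 Ra = 0.408 × 28.9 = 11.7912 mm/d equivalent
ET₀ = 0.0023 × 11.7912 × (25.25 + 17.8) × √7.9 = 0.0023 × 11.7912 × 43.05 × 2.8107 = 3.2815 mm/d
ETc = Kc × ET₀ = 0.97 × 3.2815 = 3.1831 mm/d
Crop demand D = ETc × 30 d = 3.1831 × 30 = 95.493 mm
Pe = 0.83 × 23.3 = 19.339 mm
D − Pe = 95.493 − 19.339 = 76.154 mm
Volume = 76.154 mm × 166.1 ha × 10 = 126491.8 m³

126000 m³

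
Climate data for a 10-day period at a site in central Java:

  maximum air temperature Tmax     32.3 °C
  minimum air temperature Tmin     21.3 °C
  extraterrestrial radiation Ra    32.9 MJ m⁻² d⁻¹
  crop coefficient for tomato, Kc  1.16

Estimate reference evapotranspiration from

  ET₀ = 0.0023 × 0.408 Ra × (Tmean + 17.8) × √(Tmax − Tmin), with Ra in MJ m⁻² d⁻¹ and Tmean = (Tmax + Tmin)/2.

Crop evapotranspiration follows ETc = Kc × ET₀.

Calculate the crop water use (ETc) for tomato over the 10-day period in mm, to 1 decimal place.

Tmean = (32.3 + 21.3)/2 = 26.80 °C
0.408 Ra = 0.408 × 32.9 = 13.4232 mm/d equivalent
ET₀ = 0.0023 × 13.4232 × (26.80 + 17.8) × √11.0 = 0.0023 × 13.4232 × 44.60 × 3.3166 = 4.5668 mm/d
ETc = Kc × ET₀ = 1.16 × 4.5668 = 5.2975 mm/d
Over 10 days: 5.2975 × 10 = 52.975 mm

53.0 mm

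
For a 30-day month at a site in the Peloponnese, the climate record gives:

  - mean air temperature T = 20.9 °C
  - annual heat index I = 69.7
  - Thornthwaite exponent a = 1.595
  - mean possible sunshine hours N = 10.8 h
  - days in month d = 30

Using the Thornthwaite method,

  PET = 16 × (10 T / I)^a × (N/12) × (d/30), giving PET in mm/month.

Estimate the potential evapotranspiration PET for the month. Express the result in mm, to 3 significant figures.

83.0 mm

10T/I = 10 × 20.9 / 69.7 = 2.9986
(10T/I)^a = 2.9986^1.595 = 5.7635
Uncorrected PET = 16 × 5.7635 = 92.216 mm
Correction = (N/12)(d/30) = (10.8/12)(30/30) = 0.9000
PET = 92.216 × 0.9000 = 82.994 mm/month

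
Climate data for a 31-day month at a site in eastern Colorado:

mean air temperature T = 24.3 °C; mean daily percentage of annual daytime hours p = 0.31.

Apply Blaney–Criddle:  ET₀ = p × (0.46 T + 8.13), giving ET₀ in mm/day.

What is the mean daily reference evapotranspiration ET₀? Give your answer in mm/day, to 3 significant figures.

ET₀ = 0.31 × (0.46 × 24.3 + 8.13) = 0.31 × 19.308 = 5.9855 mm/d

5.99 mm/day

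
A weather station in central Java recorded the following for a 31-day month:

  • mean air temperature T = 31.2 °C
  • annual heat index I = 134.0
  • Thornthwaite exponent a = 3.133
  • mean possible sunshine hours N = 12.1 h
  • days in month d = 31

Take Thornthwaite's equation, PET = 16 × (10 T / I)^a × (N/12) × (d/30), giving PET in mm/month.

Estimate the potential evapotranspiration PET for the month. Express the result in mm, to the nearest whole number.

10T/I = 10 × 31.2 / 134.0 = 2.3284
(10T/I)^a = 2.3284^3.133 = 14.1251
Uncorrected PET = 16 × 14.1251 = 226.002 mm
Correction = (N/12)(d/30) = (12.1/12)(31/30) = 1.0419
PET = 226.002 × 1.0419 = 235.471 mm/month

235 mm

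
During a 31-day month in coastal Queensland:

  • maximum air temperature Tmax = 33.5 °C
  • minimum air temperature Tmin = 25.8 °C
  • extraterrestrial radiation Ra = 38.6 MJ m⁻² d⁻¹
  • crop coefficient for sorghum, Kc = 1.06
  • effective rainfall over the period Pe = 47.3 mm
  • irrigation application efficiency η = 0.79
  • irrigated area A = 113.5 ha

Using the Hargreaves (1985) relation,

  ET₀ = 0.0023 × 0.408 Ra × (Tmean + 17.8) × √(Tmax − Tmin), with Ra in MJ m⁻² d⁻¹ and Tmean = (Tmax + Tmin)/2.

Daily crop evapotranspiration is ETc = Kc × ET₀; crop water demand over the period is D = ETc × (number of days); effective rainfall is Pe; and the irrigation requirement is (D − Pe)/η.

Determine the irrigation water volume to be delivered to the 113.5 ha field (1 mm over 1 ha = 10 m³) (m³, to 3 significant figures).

Tmean = (33.5 + 25.8)/2 = 29.65 °C
0.408 Ra = 0.408 × 38.6 = 15.7488 mm/d equivalent
ET₀ = 0.0023 × 15.7488 × (29.65 + 17.8) × √7.7 = 0.0023 × 15.7488 × 47.45 × 2.7749 = 4.7693 mm/d
ETc = Kc × ET₀ = 1.06 × 4.7693 = 5.0555 mm/d
Crop demand D = ETc × 31 d = 5.0555 × 31 = 156.721 mm
D − Pe = 156.721 − 47.3 = 109.421 mm
Gross irrigation = 109.421 / 0.79 = 138.508 mm
Volume = 138.508 mm × 113.5 ha × 10 = 157206.6 m³

157000 m³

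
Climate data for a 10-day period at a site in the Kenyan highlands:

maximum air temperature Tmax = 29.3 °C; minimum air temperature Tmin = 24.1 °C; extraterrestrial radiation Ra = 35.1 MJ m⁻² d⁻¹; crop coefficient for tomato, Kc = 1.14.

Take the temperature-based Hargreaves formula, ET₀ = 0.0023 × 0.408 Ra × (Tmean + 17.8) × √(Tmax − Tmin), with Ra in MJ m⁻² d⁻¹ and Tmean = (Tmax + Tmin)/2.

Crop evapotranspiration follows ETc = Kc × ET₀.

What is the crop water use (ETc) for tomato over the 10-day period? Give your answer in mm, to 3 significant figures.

Tmean = (29.3 + 24.1)/2 = 26.70 °C
0.408 Ra = 0.408 × 35.1 = 14.3208 mm/d equivalent
ET₀ = 0.0023 × 14.3208 × (26.70 + 17.8) × √5.2 = 0.0023 × 14.3208 × 44.50 × 2.2804 = 3.3425 mm/d
ETc = Kc × ET₀ = 1.14 × 3.3425 = 3.8105 mm/d
Over 10 days: 3.8105 × 10 = 38.105 mm

38.1 mm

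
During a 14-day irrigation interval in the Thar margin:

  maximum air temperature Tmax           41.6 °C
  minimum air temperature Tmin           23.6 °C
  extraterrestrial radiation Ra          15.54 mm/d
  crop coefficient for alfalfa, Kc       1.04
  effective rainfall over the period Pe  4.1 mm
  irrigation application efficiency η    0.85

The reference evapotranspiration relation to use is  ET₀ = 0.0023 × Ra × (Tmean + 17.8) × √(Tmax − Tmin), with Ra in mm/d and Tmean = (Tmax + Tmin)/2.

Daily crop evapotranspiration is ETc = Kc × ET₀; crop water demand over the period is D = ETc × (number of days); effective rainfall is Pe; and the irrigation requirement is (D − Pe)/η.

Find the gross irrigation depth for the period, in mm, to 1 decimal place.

126.1 mm

Tmean = (41.6 + 23.6)/2 = 32.60 °C
ET₀ = 0.0023 × 15.54 × (32.60 + 17.8) × √18.0 = 0.0023 × 15.54 × 50.40 × 4.2426 = 7.6426 mm/d
ETc = Kc × ET₀ = 1.04 × 7.6426 = 7.9483 mm/d
Crop demand D = ETc × 14 d = 7.9483 × 14 = 111.276 mm
D − Pe = 111.276 − 4.1 = 107.176 mm
Gross irrigation = 107.176 / 0.85 = 126.089 mm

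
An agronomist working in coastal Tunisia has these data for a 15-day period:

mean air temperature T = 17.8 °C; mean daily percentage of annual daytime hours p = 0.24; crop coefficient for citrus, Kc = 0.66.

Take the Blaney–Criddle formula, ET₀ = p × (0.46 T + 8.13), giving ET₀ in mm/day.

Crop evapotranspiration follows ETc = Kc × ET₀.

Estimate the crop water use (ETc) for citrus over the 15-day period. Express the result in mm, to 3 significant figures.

ET₀ = 0.24 × (0.46 × 17.8 + 8.13) = 0.24 × 16.318 = 3.9163 mm/d
ETc = Kc × ET₀ = 0.66 × 3.9163 = 2.5848 mm/d
Over 15 days: 2.5848 × 15 = 38.772 mm

38.8 mm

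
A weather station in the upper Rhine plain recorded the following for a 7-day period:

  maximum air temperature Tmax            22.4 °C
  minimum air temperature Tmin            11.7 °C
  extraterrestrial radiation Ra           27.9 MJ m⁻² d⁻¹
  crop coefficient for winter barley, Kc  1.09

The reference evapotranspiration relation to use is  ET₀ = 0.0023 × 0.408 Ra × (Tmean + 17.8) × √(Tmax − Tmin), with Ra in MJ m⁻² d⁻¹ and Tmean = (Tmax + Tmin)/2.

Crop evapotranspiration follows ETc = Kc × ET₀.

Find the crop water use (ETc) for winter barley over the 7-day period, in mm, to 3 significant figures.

Tmean = (22.4 + 11.7)/2 = 17.05 °C
0.408 Ra = 0.408 × 27.9 = 11.3832 mm/d equivalent
ET₀ = 0.0023 × 11.3832 × (17.05 + 17.8) × √10.7 = 0.0023 × 11.3832 × 34.85 × 3.2711 = 2.9846 mm/d
ETc = Kc × ET₀ = 1.09 × 2.9846 = 3.2532 mm/d
Over 7 days: 3.2532 × 7 = 22.772 mm

22.8 mm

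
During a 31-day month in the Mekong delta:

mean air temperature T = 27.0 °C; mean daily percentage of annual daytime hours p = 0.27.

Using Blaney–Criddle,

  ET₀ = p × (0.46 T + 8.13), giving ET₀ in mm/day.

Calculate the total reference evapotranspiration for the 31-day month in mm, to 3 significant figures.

ET₀ = 0.27 × (0.46 × 27.0 + 8.13) = 0.27 × 20.550 = 5.5485 mm/d
Monthly total = 5.5485 × 31 = 172.004 mm

172 mm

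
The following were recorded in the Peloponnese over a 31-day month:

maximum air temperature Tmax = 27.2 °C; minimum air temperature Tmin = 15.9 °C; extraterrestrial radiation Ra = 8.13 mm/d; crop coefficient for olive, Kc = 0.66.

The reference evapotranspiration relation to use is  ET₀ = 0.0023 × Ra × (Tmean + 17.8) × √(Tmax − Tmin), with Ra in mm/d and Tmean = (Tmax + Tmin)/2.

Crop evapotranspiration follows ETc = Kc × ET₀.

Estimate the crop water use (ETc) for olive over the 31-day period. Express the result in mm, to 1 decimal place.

Tmean = (27.2 + 15.9)/2 = 21.55 °C
ET₀ = 0.0023 × 8.13 × (21.55 + 17.8) × √11.3 = 0.0023 × 8.13 × 39.35 × 3.3615 = 2.4734 mm/d
ETc = Kc × ET₀ = 0.66 × 2.4734 = 1.6324 mm/d
Over 31 days: 1.6324 × 31 = 50.604 mm

50.6 mm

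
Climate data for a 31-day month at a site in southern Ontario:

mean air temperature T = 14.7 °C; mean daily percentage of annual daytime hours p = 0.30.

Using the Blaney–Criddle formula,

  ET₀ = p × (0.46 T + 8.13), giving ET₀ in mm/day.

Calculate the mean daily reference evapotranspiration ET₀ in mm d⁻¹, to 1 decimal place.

4.5 mm d⁻¹

ET₀ = 0.30 × (0.46 × 14.7 + 8.13) = 0.30 × 14.892 = 4.4676 mm/d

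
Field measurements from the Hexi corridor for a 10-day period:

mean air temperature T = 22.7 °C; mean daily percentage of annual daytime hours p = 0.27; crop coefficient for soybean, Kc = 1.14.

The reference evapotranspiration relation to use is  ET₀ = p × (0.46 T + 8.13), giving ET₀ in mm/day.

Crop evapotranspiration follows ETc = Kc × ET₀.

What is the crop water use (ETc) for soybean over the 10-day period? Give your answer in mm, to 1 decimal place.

ET₀ = 0.27 × (0.46 × 22.7 + 8.13) = 0.27 × 18.572 = 5.0144 mm/d
ETc = Kc × ET₀ = 1.14 × 5.0144 = 5.7164 mm/d
Over 10 days: 5.7164 × 10 = 57.164 mm

57.2 mm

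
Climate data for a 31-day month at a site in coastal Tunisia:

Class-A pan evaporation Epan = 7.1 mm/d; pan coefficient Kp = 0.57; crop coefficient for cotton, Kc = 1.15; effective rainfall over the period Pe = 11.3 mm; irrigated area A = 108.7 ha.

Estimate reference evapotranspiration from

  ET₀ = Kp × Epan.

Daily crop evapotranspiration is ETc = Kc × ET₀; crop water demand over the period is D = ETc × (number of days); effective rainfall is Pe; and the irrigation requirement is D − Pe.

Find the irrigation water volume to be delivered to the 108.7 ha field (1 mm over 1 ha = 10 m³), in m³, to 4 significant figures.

ET₀ = 0.57 × 7.1 = 4.0470 mm/d
ETc = Kc × ET₀ = 1.15 × 4.0470 = 4.6541 mm/d
Crop demand D = ETc × 31 d = 4.6541 × 31 = 144.277 mm
D − Pe = 144.277 − 11.3 = 132.977 mm
Volume = 132.977 mm × 108.7 ha × 10 = 144546.0 m³

144500 m³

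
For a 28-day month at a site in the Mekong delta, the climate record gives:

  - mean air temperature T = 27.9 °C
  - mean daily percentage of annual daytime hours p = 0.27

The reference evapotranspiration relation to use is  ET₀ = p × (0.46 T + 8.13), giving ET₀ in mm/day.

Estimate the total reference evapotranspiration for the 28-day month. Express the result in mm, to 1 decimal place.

158.5 mm

ET₀ = 0.27 × (0.46 × 27.9 + 8.13) = 0.27 × 20.964 = 5.6603 mm/d
Monthly total = 5.6603 × 28 = 158.488 mm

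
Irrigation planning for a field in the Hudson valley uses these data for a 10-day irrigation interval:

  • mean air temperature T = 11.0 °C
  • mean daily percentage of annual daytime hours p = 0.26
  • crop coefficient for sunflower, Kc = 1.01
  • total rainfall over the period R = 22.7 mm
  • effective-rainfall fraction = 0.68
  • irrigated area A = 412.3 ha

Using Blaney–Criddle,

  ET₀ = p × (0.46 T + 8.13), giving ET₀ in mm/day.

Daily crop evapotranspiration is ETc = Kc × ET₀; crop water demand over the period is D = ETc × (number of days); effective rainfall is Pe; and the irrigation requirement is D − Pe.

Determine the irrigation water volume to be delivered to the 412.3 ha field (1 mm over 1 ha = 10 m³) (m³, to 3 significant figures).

79200 m³

ET₀ = 0.26 × (0.46 × 11.0 + 8.13) = 0.26 × 13.190 = 3.4294 mm/d
ETc = Kc × ET₀ = 1.01 × 3.4294 = 3.4637 mm/d
Crop demand D = ETc × 10 d = 3.4637 × 10 = 34.637 mm
Pe = 0.68 × 22.7 = 15.436 mm
D − Pe = 34.637 − 15.436 = 19.201 mm
Volume = 19.201 mm × 412.3 ha × 10 = 79165.7 m³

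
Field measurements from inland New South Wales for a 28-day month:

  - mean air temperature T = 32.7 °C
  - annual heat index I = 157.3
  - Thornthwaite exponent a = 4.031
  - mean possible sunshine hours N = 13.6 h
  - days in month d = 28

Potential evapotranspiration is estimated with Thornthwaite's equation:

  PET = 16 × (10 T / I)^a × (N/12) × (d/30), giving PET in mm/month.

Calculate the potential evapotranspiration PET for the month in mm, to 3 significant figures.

323 mm

10T/I = 10 × 32.7 / 157.3 = 2.0788
(10T/I)^a = 2.0788^4.031 = 19.1031
Uncorrected PET = 16 × 19.1031 = 305.650 mm
Correction = (N/12)(d/30) = (13.6/12)(28/30) = 1.0578
PET = 305.650 × 1.0578 = 323.317 mm/month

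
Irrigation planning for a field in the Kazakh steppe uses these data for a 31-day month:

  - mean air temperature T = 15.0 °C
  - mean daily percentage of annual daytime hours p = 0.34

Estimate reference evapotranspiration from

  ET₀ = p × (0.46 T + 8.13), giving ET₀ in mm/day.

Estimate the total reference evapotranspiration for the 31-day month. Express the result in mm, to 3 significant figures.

158 mm

ET₀ = 0.34 × (0.46 × 15.0 + 8.13) = 0.34 × 15.030 = 5.1102 mm/d
Monthly total = 5.1102 × 31 = 158.416 mm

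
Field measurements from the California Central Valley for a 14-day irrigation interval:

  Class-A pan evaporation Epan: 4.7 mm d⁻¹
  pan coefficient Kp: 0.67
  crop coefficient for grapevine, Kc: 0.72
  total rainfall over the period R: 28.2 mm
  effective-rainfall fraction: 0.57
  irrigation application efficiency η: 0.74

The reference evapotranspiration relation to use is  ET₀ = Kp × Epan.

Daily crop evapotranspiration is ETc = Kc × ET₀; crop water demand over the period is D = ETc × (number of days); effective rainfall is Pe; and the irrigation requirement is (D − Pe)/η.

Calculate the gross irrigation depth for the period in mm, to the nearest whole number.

21 mm

ET₀ = 0.67 × 4.7 = 3.1490 mm/d
ETc = Kc × ET₀ = 0.72 × 3.1490 = 2.2673 mm/d
Crop demand D = ETc × 14 d = 2.2673 × 14 = 31.742 mm
Pe = 0.57 × 28.2 = 16.074 mm
D − Pe = 31.742 − 16.074 = 15.668 mm
Gross irrigation = 15.668 / 0.74 = 21.173 mm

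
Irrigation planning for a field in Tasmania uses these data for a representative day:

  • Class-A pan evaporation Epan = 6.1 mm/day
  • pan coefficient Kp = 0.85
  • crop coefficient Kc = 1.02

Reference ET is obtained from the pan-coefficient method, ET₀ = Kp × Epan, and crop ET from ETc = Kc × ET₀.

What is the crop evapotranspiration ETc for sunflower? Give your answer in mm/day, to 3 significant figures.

ET₀ = 0.85 × 6.1 = 5.1850 mm/d
ETc = Kc × ET₀ = 1.02 × 5.1850 = 5.2887 mm/d

5.29 mm/day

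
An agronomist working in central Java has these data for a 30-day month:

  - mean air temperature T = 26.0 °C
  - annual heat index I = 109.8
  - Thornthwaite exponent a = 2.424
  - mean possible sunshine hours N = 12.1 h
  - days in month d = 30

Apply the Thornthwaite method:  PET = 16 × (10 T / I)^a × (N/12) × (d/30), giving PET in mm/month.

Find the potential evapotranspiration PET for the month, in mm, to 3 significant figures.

10T/I = 10 × 26.0 / 109.8 = 2.3679
(10T/I)^a = 2.3679^2.424 = 8.0808
Uncorrected PET = 16 × 8.0808 = 129.293 mm
Correction = (N/12)(d/30) = (12.1/12)(30/30) = 1.0083
PET = 129.293 × 1.0083 = 130.366 mm/month

130 mm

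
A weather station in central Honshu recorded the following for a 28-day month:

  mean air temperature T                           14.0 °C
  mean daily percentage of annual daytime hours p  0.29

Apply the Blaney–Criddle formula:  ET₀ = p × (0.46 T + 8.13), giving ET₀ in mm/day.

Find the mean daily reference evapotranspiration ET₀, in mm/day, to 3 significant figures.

ET₀ = 0.29 × (0.46 × 14.0 + 8.13) = 0.29 × 14.570 = 4.2253 mm/d

4.23 mm/day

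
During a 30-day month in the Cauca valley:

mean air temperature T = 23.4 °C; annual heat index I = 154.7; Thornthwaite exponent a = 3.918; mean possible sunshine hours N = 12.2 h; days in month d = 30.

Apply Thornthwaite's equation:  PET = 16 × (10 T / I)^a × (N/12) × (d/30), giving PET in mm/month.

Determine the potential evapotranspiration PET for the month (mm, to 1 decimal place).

82.3 mm

10T/I = 10 × 23.4 / 154.7 = 1.5126
(10T/I)^a = 1.5126^3.918 = 5.0601
Uncorrected PET = 16 × 5.0601 = 80.962 mm
Correction = (N/12)(d/30) = (12.2/12)(30/30) = 1.0167
PET = 80.962 × 1.0167 = 82.314 mm/month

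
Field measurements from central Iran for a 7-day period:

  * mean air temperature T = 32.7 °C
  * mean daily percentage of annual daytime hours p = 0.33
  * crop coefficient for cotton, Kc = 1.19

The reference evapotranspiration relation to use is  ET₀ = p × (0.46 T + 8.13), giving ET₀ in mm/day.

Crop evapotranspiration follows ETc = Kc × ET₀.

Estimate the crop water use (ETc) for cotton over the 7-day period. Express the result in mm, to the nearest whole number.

64 mm

ET₀ = 0.33 × (0.46 × 32.7 + 8.13) = 0.33 × 23.172 = 7.6468 mm/d
ETc = Kc × ET₀ = 1.19 × 7.6468 = 9.0997 mm/d
Over 7 days: 9.0997 × 7 = 63.698 mm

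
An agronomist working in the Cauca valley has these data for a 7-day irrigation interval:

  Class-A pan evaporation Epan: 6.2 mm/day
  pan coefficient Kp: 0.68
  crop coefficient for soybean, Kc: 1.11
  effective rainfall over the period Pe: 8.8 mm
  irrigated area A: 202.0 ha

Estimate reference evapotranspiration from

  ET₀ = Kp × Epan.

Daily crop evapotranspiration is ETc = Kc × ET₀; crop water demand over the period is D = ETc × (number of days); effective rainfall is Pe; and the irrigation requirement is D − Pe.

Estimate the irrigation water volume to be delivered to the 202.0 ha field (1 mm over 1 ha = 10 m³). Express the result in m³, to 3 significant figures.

ET₀ = 0.68 × 6.2 = 4.2160 mm/d
ETc = Kc × ET₀ = 1.11 × 4.2160 = 4.6798 mm/d
Crop demand D = ETc × 7 d = 4.6798 × 7 = 32.759 mm
D − Pe = 32.759 − 8.8 = 23.959 mm
Volume = 23.959 mm × 202.0 ha × 10 = 48397.2 m³

48400 m³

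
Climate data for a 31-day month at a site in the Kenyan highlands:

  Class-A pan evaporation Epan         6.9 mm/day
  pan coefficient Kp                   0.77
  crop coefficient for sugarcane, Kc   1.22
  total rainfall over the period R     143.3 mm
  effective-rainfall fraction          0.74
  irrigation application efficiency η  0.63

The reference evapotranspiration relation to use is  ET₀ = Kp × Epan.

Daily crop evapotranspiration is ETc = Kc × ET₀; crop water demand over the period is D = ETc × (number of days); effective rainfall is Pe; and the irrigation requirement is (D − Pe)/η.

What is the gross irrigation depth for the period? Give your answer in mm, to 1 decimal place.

ET₀ = 0.77 × 6.9 = 5.3130 mm/d
ETc = Kc × ET₀ = 1.22 × 5.3130 = 6.4819 mm/d
Crop demand D = ETc × 31 d = 6.4819 × 31 = 200.939 mm
Pe = 0.74 × 143.3 = 106.042 mm
D − Pe = 200.939 − 106.042 = 94.897 mm
Gross irrigation = 94.897 / 0.63 = 150.630 mm

150.6 mm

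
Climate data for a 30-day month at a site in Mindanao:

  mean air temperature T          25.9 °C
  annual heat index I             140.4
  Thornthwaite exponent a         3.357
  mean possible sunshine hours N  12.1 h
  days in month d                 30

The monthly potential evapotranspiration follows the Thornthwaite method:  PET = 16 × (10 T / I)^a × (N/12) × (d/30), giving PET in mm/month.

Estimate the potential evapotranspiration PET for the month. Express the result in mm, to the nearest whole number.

10T/I = 10 × 25.9 / 140.4 = 1.8447
(10T/I)^a = 1.8447^3.357 = 7.8111
Uncorrected PET = 16 × 7.8111 = 124.978 mm
Correction = (N/12)(d/30) = (12.1/12)(30/30) = 1.0083
PET = 124.978 × 1.0083 = 126.015 mm/month

126 mm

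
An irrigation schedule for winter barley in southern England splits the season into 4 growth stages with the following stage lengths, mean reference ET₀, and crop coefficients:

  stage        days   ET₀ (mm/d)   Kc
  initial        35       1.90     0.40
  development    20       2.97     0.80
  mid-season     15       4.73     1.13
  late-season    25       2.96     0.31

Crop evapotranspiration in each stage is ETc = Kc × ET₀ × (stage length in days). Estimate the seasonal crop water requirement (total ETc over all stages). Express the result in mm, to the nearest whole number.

177 mm

initial: 0.40 × 1.90 × 35 = 26.60 mm
development: 0.80 × 2.97 × 20 = 47.52 mm
mid-season: 1.13 × 4.73 × 15 = 80.17 mm
late-season: 0.31 × 2.96 × 25 = 22.94 mm
Seasonal total = 177.23 mm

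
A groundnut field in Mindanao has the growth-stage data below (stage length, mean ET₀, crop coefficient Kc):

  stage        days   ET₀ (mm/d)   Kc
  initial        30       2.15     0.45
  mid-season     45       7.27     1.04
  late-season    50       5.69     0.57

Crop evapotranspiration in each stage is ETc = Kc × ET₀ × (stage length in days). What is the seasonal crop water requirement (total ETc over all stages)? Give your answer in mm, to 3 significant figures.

531 mm

initial: 0.45 × 2.15 × 30 = 29.03 mm
mid-season: 1.04 × 7.27 × 45 = 340.24 mm
late-season: 0.57 × 5.69 × 50 = 162.17 mm
Seasonal total = 531.44 mm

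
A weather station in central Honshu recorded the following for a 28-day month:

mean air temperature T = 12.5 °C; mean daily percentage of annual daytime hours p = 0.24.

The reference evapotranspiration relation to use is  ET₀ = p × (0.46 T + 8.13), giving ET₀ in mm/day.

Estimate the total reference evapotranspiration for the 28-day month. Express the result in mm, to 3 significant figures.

93.3 mm

ET₀ = 0.24 × (0.46 × 12.5 + 8.13) = 0.24 × 13.880 = 3.3312 mm/d
Monthly total = 3.3312 × 28 = 93.274 mm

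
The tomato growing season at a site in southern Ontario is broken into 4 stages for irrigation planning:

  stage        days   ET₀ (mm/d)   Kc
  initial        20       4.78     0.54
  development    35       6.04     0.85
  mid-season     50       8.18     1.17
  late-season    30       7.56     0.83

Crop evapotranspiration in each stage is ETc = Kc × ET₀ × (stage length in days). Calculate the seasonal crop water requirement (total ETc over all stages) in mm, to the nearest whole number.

initial: 0.54 × 4.78 × 20 = 51.62 mm
development: 0.85 × 6.04 × 35 = 179.69 mm
mid-season: 1.17 × 8.18 × 50 = 478.53 mm
late-season: 0.83 × 7.56 × 30 = 188.24 mm
Seasonal total = 898.08 mm

898 mm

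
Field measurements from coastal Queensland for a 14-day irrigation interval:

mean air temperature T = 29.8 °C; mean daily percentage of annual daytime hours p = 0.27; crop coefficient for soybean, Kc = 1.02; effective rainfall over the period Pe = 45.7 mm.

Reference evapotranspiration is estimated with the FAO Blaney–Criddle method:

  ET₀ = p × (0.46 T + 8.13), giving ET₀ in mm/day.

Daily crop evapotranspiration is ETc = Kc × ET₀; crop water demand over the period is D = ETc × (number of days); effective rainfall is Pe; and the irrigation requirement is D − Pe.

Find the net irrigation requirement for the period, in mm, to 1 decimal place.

38.5 mm

ET₀ = 0.27 × (0.46 × 29.8 + 8.13) = 0.27 × 21.838 = 5.8963 mm/d
ETc = Kc × ET₀ = 1.02 × 5.8963 = 6.0142 mm/d
Crop demand D = ETc × 14 d = 6.0142 × 14 = 84.199 mm
D − Pe = 84.199 − 45.7 = 38.499 mm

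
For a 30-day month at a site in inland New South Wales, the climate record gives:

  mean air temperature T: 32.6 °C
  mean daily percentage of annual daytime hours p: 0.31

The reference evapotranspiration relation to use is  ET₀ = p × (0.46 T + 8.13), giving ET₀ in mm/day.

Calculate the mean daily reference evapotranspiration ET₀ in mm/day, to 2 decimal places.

ET₀ = 0.31 × (0.46 × 32.6 + 8.13) = 0.31 × 23.126 = 7.1691 mm/d

7.17 mm/day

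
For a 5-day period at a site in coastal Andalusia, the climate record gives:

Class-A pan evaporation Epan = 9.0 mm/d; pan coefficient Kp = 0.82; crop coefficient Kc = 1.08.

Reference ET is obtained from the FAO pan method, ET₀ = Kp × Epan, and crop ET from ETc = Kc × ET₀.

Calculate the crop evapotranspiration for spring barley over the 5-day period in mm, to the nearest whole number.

40 mm

ET₀ = 0.82 × 9.0 = 7.3800 mm/d
ETc = Kc × ET₀ = 1.08 × 7.3800 = 7.9704 mm/d
Over 5 days: 7.9704 × 5 = 39.852 mm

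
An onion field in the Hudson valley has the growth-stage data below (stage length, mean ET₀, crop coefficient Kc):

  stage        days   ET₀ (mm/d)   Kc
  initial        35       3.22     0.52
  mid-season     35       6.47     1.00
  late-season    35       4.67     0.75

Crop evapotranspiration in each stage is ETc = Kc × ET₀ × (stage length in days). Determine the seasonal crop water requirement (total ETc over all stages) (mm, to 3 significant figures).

408 mm

initial: 0.52 × 3.22 × 35 = 58.60 mm
mid-season: 1.00 × 6.47 × 35 = 226.45 mm
late-season: 0.75 × 4.67 × 35 = 122.59 mm
Seasonal total = 407.64 mm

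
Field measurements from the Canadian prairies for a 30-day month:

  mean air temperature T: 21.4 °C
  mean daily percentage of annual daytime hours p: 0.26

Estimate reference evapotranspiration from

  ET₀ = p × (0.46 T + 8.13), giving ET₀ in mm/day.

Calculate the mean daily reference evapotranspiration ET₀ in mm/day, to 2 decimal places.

4.67 mm/day

ET₀ = 0.26 × (0.46 × 21.4 + 8.13) = 0.26 × 17.974 = 4.6732 mm/d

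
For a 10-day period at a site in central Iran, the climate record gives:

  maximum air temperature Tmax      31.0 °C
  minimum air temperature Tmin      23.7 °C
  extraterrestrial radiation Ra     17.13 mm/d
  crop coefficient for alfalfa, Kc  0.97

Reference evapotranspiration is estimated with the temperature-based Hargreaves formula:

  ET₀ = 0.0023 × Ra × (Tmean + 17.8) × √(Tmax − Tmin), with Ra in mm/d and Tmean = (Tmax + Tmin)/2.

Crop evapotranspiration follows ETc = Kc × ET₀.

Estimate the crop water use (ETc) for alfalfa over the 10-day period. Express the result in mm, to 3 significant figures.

46.6 mm

Tmean = (31.0 + 23.7)/2 = 27.35 °C
ET₀ = 0.0023 × 17.13 × (27.35 + 17.8) × √7.3 = 0.0023 × 17.13 × 45.15 × 2.7019 = 4.8063 mm/d
ETc = Kc × ET₀ = 0.97 × 4.8063 = 4.6621 mm/d
Over 10 days: 4.6621 × 10 = 46.621 mm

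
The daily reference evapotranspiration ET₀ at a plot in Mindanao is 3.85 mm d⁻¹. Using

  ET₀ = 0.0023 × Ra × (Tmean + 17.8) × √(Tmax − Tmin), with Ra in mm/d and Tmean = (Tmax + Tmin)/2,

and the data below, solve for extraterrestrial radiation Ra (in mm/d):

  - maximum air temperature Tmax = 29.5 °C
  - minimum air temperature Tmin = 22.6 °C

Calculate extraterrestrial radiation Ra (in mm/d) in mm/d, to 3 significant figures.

14.5 mm/d

Tmean = 26.05 °C; √ΔT = 2.6268
Ra = ET₀ / [0.0023 × (Tmean+17.8) × √ΔT] = 3.85 / (0.0023 × 43.85 × 2.6268) = 14.532 mm/d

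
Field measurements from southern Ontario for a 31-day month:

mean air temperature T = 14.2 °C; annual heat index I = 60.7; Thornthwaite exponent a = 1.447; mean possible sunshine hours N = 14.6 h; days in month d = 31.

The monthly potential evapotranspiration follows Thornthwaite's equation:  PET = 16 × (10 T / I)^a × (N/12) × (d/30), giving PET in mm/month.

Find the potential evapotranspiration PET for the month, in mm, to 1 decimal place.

68.8 mm

10T/I = 10 × 14.2 / 60.7 = 2.3394
(10T/I)^a = 2.3394^1.447 = 3.4205
Uncorrected PET = 16 × 3.4205 = 54.728 mm
Correction = (N/12)(d/30) = (14.6/12)(31/30) = 1.2572
PET = 54.728 × 1.2572 = 68.804 mm/month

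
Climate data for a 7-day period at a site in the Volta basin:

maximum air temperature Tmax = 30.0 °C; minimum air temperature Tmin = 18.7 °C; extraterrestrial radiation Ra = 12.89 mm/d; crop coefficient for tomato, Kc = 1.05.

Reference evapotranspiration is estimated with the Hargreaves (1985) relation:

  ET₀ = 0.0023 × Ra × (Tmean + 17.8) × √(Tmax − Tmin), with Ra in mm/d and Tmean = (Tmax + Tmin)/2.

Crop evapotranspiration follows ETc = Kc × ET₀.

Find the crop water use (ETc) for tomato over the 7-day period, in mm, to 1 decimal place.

Tmean = (30.0 + 18.7)/2 = 24.35 °C
ET₀ = 0.0023 × 12.89 × (24.35 + 17.8) × √11.3 = 0.0023 × 12.89 × 42.15 × 3.3615 = 4.2006 mm/d
ETc = Kc × ET₀ = 1.05 × 4.2006 = 4.4106 mm/d
Over 7 days: 4.4106 × 7 = 30.874 mm

30.9 mm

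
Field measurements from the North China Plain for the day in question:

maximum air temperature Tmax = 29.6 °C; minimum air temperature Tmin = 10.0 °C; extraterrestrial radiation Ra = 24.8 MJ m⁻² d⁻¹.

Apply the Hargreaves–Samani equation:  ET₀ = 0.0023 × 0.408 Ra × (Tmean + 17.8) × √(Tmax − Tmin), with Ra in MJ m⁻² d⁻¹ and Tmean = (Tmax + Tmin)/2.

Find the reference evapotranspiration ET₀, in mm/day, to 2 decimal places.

Tmean = (29.6 + 10.0)/2 = 19.80 °C
0.408 Ra = 0.408 × 24.8 = 10.1184 mm/d equivalent
ET₀ = 0.0023 × 10.1184 × (19.80 + 17.8) × √19.6 = 0.0023 × 10.1184 × 37.60 × 4.4272 = 3.8740 mm/d

3.87 mm/day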